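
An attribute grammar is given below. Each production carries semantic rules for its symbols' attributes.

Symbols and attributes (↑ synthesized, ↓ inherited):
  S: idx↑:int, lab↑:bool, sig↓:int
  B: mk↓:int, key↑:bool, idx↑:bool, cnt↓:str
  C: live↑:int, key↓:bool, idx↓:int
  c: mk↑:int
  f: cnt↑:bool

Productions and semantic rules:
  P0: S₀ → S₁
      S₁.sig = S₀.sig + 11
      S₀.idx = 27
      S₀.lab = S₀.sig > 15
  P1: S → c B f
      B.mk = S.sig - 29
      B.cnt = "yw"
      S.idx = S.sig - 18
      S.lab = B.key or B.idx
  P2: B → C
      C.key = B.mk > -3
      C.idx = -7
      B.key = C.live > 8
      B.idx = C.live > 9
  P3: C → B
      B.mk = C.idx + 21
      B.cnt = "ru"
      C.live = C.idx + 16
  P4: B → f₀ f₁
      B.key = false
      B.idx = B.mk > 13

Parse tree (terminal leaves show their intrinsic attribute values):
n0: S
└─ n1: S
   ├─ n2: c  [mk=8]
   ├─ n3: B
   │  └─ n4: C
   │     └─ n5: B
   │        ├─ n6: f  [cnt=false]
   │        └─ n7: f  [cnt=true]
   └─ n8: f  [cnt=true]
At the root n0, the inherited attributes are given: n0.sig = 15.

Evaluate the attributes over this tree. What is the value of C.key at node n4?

1. n0.sig = 15  [given at root]
2. n1.sig = 26  [S₀.sig + 11]
3. n2.mk = 8  [terminal]
4. n3.mk = -3  [S.sig - 29]
5. n3.cnt = "yw"  ["yw"]
6. n4.key = false  [B.mk > -3]
7. n4.idx = -7  [-7]
8. n5.mk = 14  [C.idx + 21]
9. n5.cnt = "ru"  ["ru"]
10. n6.cnt = false  [terminal]
11. n7.cnt = true  [terminal]
12. n5.key = false  [false]
13. n5.idx = true  [B.mk > 13]
14. n4.live = 9  [C.idx + 16]
15. n3.key = true  [C.live > 8]
16. n3.idx = false  [C.live > 9]
17. n8.cnt = true  [terminal]
18. n1.idx = 8  [S.sig - 18]
19. n1.lab = true  [B.key or B.idx]
20. n0.idx = 27  [27]
21. n0.lab = false  [S₀.sig > 15]

false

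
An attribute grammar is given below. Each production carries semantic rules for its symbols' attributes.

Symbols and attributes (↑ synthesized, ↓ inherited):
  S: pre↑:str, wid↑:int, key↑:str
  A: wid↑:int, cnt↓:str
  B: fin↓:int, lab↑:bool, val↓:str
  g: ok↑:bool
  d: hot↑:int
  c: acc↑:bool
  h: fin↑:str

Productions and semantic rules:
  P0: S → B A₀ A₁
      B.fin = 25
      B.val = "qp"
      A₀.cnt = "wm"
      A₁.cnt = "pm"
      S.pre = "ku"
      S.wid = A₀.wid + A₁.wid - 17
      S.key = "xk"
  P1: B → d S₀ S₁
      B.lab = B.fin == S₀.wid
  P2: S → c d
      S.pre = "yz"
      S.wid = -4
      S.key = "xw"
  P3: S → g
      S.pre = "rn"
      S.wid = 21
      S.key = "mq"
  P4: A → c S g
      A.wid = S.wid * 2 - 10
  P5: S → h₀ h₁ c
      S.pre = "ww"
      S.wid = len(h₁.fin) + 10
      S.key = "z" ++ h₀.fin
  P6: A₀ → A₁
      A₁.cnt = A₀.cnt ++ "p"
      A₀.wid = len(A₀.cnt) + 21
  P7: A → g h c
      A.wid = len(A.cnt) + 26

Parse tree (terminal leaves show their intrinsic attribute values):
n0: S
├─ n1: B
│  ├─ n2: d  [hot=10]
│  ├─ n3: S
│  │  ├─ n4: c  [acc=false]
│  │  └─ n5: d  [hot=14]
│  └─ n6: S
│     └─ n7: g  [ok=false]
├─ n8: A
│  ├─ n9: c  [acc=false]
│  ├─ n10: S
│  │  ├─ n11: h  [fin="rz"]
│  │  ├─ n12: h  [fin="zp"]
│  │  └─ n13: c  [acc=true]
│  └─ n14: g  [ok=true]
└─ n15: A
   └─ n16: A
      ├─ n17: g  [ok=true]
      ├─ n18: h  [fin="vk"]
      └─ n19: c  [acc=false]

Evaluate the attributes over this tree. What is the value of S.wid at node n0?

1. n1.fin = 25  [25]
2. n1.val = "qp"  ["qp"]
3. n2.hot = 10  [terminal]
4. n4.acc = false  [terminal]
5. n5.hot = 14  [terminal]
6. n3.pre = "yz"  ["yz"]
7. n3.wid = -4  [-4]
8. n3.key = "xw"  ["xw"]
9. n7.ok = false  [terminal]
10. n6.pre = "rn"  ["rn"]
11. n6.wid = 21  [21]
12. n6.key = "mq"  ["mq"]
13. n1.lab = false  [B.fin == S₀.wid]
14. n8.cnt = "wm"  ["wm"]
15. n9.acc = false  [terminal]
16. n11.fin = "rz"  [terminal]
17. n12.fin = "zp"  [terminal]
18. n13.acc = true  [terminal]
19. n10.pre = "ww"  ["ww"]
20. n10.wid = 12  [len(h₁.fin) + 10]
21. n10.key = "zrz"  ["z" ++ h₀.fin]
22. n14.ok = true  [terminal]
23. n8.wid = 14  [S.wid * 2 - 10]
24. n15.cnt = "pm"  ["pm"]
25. n16.cnt = "pmp"  [A₀.cnt ++ "p"]
26. n17.ok = true  [terminal]
27. n18.fin = "vk"  [terminal]
28. n19.acc = false  [terminal]
29. n16.wid = 29  [len(A.cnt) + 26]
30. n15.wid = 23  [len(A₀.cnt) + 21]
31. n0.pre = "ku"  ["ku"]
32. n0.wid = 20  [A₀.wid + A₁.wid - 17]
33. n0.key = "xk"  ["xk"]

20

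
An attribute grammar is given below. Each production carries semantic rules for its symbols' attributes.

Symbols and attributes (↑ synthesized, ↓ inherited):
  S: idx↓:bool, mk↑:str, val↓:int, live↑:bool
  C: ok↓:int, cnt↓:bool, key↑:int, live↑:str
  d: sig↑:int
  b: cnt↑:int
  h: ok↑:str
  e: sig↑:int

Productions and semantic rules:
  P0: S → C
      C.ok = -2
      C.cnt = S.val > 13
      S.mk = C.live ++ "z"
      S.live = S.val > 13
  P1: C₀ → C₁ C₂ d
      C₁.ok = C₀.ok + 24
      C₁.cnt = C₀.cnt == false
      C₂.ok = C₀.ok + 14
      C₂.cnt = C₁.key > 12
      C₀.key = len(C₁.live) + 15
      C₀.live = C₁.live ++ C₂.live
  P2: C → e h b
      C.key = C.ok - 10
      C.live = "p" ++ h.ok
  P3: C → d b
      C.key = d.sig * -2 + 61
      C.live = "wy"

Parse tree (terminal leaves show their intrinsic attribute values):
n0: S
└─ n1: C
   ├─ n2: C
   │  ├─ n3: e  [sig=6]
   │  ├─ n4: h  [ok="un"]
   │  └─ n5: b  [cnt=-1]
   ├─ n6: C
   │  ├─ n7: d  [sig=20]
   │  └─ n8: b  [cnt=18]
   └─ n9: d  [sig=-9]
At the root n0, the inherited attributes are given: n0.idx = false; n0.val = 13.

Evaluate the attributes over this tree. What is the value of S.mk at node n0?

1. n0.idx = false  [given at root]
2. n0.val = 13  [given at root]
3. n1.ok = -2  [-2]
4. n1.cnt = false  [S.val > 13]
5. n2.ok = 22  [C₀.ok + 24]
6. n2.cnt = true  [C₀.cnt == false]
7. n3.sig = 6  [terminal]
8. n4.ok = "un"  [terminal]
9. n5.cnt = -1  [terminal]
10. n2.key = 12  [C.ok - 10]
11. n2.live = "pun"  ["p" ++ h.ok]
12. n6.ok = 12  [C₀.ok + 14]
13. n6.cnt = false  [C₁.key > 12]
14. n7.sig = 20  [terminal]
15. n8.cnt = 18  [terminal]
16. n6.key = 21  [d.sig * -2 + 61]
17. n6.live = "wy"  ["wy"]
18. n9.sig = -9  [terminal]
19. n1.key = 18  [len(C₁.live) + 15]
20. n1.live = "punwy"  [C₁.live ++ C₂.live]
21. n0.mk = "punwyz"  [C.live ++ "z"]
22. n0.live = false  [S.val > 13]

"punwyz"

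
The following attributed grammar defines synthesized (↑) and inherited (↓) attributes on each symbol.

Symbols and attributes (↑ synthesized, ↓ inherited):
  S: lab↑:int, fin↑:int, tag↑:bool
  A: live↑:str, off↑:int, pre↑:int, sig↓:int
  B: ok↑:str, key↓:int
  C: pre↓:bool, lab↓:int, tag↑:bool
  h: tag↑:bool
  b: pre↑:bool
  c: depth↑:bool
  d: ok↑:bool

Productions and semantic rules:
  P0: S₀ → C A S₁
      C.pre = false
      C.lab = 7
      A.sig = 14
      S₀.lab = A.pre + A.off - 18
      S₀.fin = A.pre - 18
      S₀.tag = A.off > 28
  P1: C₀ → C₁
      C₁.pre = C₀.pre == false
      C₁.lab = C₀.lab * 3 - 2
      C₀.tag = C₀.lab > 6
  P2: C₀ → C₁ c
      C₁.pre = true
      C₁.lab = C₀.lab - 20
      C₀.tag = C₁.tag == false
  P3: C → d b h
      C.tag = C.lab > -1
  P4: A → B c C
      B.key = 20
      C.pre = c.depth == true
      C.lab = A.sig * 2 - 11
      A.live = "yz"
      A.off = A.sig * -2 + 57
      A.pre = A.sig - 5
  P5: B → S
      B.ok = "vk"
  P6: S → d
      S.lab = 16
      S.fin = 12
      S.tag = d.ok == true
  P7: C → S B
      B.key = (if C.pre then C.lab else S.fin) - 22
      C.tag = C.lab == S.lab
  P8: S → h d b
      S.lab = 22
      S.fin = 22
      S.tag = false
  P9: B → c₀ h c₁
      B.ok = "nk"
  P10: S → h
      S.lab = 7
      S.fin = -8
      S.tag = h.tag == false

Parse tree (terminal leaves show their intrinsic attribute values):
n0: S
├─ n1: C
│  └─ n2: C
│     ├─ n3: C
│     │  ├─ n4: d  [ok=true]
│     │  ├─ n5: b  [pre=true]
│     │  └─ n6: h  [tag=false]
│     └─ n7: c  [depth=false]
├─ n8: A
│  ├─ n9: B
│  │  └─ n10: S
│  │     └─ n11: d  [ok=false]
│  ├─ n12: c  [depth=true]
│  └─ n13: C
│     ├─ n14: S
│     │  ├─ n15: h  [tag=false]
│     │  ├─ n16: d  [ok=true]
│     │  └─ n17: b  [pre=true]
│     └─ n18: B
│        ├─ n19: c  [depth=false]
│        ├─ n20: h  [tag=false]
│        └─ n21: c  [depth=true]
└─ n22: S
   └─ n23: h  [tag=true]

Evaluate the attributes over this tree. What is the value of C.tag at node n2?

true

1. n1.pre = false  [false]
2. n1.lab = 7  [7]
3. n2.pre = true  [C₀.pre == false]
4. n2.lab = 19  [C₀.lab * 3 - 2]
5. n3.pre = true  [true]
6. n3.lab = -1  [C₀.lab - 20]
7. n4.ok = true  [terminal]
8. n5.pre = true  [terminal]
9. n6.tag = false  [terminal]
10. n3.tag = false  [C.lab > -1]
11. n7.depth = false  [terminal]
12. n2.tag = true  [C₁.tag == false]
13. n1.tag = true  [C₀.lab > 6]
14. n8.sig = 14  [14]
15. n9.key = 20  [20]
16. n11.ok = false  [terminal]
17. n10.lab = 16  [16]
18. n10.fin = 12  [12]
19. n10.tag = false  [d.ok == true]
20. n9.ok = "vk"  ["vk"]
21. n12.depth = true  [terminal]
22. n13.pre = true  [c.depth == true]
23. n13.lab = 17  [A.sig * 2 - 11]
24. n15.tag = false  [terminal]
25. n16.ok = true  [terminal]
26. n17.pre = true  [terminal]
27. n14.lab = 22  [22]
28. n14.fin = 22  [22]
29. n14.tag = false  [false]
30. n18.key = -5  [(if C.pre then C.lab else S.fin) - 22]
31. n19.depth = false  [terminal]
32. n20.tag = false  [terminal]
33. n21.depth = true  [terminal]
34. n18.ok = "nk"  ["nk"]
35. n13.tag = false  [C.lab == S.lab]
36. n8.live = "yz"  ["yz"]
37. n8.off = 29  [A.sig * -2 + 57]
38. n8.pre = 9  [A.sig - 5]
39. n23.tag = true  [terminal]
40. n22.lab = 7  [7]
41. n22.fin = -8  [-8]
42. n22.tag = false  [h.tag == false]
43. n0.lab = 20  [A.pre + A.off - 18]
44. n0.fin = -9  [A.pre - 18]
45. n0.tag = true  [A.off > 28]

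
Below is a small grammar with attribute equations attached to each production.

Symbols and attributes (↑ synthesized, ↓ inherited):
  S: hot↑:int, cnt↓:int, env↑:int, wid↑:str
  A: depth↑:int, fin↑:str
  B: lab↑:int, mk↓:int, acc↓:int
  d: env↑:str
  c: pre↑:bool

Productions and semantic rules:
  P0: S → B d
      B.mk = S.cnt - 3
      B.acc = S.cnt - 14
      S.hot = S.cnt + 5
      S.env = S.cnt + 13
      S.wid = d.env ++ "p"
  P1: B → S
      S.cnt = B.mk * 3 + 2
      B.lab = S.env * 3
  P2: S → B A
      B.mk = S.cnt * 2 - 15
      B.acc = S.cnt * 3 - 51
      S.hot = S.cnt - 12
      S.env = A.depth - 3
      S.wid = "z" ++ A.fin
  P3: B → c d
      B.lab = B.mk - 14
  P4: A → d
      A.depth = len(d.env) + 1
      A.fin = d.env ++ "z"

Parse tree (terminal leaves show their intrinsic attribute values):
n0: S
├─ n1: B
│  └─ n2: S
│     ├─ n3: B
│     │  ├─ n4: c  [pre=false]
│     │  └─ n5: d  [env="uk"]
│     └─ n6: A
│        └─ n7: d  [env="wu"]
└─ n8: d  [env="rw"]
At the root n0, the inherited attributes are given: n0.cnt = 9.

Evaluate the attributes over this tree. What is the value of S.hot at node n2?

8

1. n0.cnt = 9  [given at root]
2. n1.mk = 6  [S.cnt - 3]
3. n1.acc = -5  [S.cnt - 14]
4. n2.cnt = 20  [B.mk * 3 + 2]
5. n3.mk = 25  [S.cnt * 2 - 15]
6. n3.acc = 9  [S.cnt * 3 - 51]
7. n4.pre = false  [terminal]
8. n5.env = "uk"  [terminal]
9. n3.lab = 11  [B.mk - 14]
10. n7.env = "wu"  [terminal]
11. n6.depth = 3  [len(d.env) + 1]
12. n6.fin = "wuz"  [d.env ++ "z"]
13. n2.hot = 8  [S.cnt - 12]
14. n2.env = 0  [A.depth - 3]
15. n2.wid = "zwuz"  ["z" ++ A.fin]
16. n1.lab = 0  [S.env * 3]
17. n8.env = "rw"  [terminal]
18. n0.hot = 14  [S.cnt + 5]
19. n0.env = 22  [S.cnt + 13]
20. n0.wid = "rwp"  [d.env ++ "p"]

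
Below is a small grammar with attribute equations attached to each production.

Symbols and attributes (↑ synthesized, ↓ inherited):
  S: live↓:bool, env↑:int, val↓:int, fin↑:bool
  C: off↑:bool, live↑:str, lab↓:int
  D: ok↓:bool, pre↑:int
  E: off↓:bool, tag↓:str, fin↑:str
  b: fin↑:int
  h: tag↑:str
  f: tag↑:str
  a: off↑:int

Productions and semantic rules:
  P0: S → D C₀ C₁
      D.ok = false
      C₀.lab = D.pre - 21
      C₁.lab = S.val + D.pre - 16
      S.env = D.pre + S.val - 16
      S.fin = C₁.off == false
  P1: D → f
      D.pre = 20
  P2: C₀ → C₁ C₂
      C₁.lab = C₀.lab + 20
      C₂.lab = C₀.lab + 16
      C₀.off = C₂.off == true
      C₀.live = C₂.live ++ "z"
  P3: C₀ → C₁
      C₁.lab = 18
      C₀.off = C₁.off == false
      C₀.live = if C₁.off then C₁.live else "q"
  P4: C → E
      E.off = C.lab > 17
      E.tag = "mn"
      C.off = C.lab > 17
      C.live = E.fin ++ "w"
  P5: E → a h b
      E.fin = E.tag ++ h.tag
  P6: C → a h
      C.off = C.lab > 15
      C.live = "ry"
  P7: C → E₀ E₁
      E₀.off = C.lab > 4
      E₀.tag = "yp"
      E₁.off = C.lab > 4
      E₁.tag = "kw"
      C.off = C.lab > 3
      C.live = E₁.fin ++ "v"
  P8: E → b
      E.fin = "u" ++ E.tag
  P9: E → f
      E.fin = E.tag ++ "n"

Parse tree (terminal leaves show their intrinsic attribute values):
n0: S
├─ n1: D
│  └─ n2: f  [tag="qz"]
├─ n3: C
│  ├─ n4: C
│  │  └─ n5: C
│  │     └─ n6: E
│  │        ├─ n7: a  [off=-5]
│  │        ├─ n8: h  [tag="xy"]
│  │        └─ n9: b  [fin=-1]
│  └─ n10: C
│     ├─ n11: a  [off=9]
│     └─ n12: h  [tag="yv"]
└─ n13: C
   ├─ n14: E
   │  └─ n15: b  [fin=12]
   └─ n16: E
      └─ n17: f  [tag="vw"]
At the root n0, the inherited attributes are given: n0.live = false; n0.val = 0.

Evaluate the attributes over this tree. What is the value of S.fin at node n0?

1. n0.live = false  [given at root]
2. n0.val = 0  [given at root]
3. n1.ok = false  [false]
4. n2.tag = "qz"  [terminal]
5. n1.pre = 20  [20]
6. n3.lab = -1  [D.pre - 21]
7. n4.lab = 19  [C₀.lab + 20]
8. n5.lab = 18  [18]
9. n6.off = true  [C.lab > 17]
10. n6.tag = "mn"  ["mn"]
11. n7.off = -5  [terminal]
12. n8.tag = "xy"  [terminal]
13. n9.fin = -1  [terminal]
14. n6.fin = "mnxy"  [E.tag ++ h.tag]
15. n5.off = true  [C.lab > 17]
16. n5.live = "mnxyw"  [E.fin ++ "w"]
17. n4.off = false  [C₁.off == false]
18. n4.live = "mnxyw"  [if C₁.off then C₁.live else "q"]
19. n10.lab = 15  [C₀.lab + 16]
20. n11.off = 9  [terminal]
21. n12.tag = "yv"  [terminal]
22. n10.off = false  [C.lab > 15]
23. n10.live = "ry"  ["ry"]
24. n3.off = false  [C₂.off == true]
25. n3.live = "ryz"  [C₂.live ++ "z"]
26. n13.lab = 4  [S.val + D.pre - 16]
27. n14.off = false  [C.lab > 4]
28. n14.tag = "yp"  ["yp"]
29. n15.fin = 12  [terminal]
30. n14.fin = "uyp"  ["u" ++ E.tag]
31. n16.off = false  [C.lab > 4]
32. n16.tag = "kw"  ["kw"]
33. n17.tag = "vw"  [terminal]
34. n16.fin = "kwn"  [E.tag ++ "n"]
35. n13.off = true  [C.lab > 3]
36. n13.live = "kwnv"  [E₁.fin ++ "v"]
37. n0.env = 4  [D.pre + S.val - 16]
38. n0.fin = false  [C₁.off == false]

false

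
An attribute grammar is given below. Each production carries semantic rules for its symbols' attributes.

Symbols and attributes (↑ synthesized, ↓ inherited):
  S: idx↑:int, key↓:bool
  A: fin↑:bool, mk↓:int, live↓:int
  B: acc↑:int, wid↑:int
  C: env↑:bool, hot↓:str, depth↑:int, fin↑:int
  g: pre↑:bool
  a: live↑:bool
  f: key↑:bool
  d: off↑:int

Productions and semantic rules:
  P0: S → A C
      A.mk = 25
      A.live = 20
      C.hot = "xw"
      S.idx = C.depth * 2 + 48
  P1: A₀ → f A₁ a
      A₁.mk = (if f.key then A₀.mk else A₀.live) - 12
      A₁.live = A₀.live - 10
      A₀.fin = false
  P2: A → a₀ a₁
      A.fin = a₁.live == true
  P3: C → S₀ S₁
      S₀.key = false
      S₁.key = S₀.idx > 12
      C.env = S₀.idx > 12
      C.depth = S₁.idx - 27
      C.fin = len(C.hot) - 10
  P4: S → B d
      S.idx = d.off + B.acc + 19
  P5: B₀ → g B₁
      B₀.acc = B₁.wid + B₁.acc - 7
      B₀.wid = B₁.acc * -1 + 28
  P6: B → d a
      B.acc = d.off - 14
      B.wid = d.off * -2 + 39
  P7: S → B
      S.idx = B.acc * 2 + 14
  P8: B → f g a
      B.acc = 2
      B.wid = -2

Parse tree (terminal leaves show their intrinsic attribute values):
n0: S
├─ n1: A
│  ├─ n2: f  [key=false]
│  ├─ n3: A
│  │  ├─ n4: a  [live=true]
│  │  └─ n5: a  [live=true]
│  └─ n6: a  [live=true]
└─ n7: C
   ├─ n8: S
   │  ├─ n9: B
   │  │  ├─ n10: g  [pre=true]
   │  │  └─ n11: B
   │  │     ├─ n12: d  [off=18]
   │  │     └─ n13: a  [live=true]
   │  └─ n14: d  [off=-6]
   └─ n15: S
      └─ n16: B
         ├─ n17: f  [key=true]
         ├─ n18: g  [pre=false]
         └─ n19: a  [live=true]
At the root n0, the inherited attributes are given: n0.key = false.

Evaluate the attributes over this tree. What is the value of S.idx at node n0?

30

1. n0.key = false  [given at root]
2. n1.mk = 25  [25]
3. n1.live = 20  [20]
4. n2.key = false  [terminal]
5. n3.mk = 8  [(if f.key then A₀.mk else A₀.live) - 12]
6. n3.live = 10  [A₀.live - 10]
7. n4.live = true  [terminal]
8. n5.live = true  [terminal]
9. n3.fin = true  [a₁.live == true]
10. n6.live = true  [terminal]
11. n1.fin = false  [false]
12. n7.hot = "xw"  ["xw"]
13. n8.key = false  [false]
14. n10.pre = true  [terminal]
15. n12.off = 18  [terminal]
16. n13.live = true  [terminal]
17. n11.acc = 4  [d.off - 14]
18. n11.wid = 3  [d.off * -2 + 39]
19. n9.acc = 0  [B₁.wid + B₁.acc - 7]
20. n9.wid = 24  [B₁.acc * -1 + 28]
21. n14.off = -6  [terminal]
22. n8.idx = 13  [d.off + B.acc + 19]
23. n15.key = true  [S₀.idx > 12]
24. n17.key = true  [terminal]
25. n18.pre = false  [terminal]
26. n19.live = true  [terminal]
27. n16.acc = 2  [2]
28. n16.wid = -2  [-2]
29. n15.idx = 18  [B.acc * 2 + 14]
30. n7.env = true  [S₀.idx > 12]
31. n7.depth = -9  [S₁.idx - 27]
32. n7.fin = -8  [len(C.hot) - 10]
33. n0.idx = 30  [C.depth * 2 + 48]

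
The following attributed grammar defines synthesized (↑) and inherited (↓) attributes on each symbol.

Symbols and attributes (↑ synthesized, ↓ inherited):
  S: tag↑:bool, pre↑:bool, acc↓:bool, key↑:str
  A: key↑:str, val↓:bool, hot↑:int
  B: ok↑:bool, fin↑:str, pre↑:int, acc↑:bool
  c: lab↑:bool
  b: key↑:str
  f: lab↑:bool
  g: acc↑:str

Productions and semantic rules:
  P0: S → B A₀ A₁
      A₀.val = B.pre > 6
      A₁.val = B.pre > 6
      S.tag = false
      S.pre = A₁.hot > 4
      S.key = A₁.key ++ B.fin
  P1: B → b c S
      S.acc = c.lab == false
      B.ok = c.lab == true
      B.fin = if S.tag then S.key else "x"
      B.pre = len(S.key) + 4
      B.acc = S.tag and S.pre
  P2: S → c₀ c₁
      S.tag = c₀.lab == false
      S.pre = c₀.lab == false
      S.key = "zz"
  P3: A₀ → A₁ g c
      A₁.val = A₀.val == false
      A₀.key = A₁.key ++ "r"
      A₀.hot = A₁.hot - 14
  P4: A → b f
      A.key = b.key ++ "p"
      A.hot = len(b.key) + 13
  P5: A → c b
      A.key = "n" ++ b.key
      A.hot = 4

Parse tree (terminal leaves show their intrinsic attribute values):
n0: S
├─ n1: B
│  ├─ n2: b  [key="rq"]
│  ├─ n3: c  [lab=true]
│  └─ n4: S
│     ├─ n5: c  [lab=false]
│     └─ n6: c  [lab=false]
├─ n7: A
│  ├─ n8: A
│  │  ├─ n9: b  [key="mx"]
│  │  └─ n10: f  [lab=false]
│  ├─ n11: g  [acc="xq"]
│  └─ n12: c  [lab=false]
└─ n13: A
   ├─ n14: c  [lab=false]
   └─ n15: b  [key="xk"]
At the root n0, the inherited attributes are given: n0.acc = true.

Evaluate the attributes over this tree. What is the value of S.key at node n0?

"nxkzz"

1. n0.acc = true  [given at root]
2. n2.key = "rq"  [terminal]
3. n3.lab = true  [terminal]
4. n4.acc = false  [c.lab == false]
5. n5.lab = false  [terminal]
6. n6.lab = false  [terminal]
7. n4.tag = true  [c₀.lab == false]
8. n4.pre = true  [c₀.lab == false]
9. n4.key = "zz"  ["zz"]
10. n1.ok = true  [c.lab == true]
11. n1.fin = "zz"  [if S.tag then S.key else "x"]
12. n1.pre = 6  [len(S.key) + 4]
13. n1.acc = true  [S.tag and S.pre]
14. n7.val = false  [B.pre > 6]
15. n8.val = true  [A₀.val == false]
16. n9.key = "mx"  [terminal]
17. n10.lab = false  [terminal]
18. n8.key = "mxp"  [b.key ++ "p"]
19. n8.hot = 15  [len(b.key) + 13]
20. n11.acc = "xq"  [terminal]
21. n12.lab = false  [terminal]
22. n7.key = "mxpr"  [A₁.key ++ "r"]
23. n7.hot = 1  [A₁.hot - 14]
24. n13.val = false  [B.pre > 6]
25. n14.lab = false  [terminal]
26. n15.key = "xk"  [terminal]
27. n13.key = "nxk"  ["n" ++ b.key]
28. n13.hot = 4  [4]
29. n0.tag = false  [false]
30. n0.pre = false  [A₁.hot > 4]
31. n0.key = "nxkzz"  [A₁.key ++ B.fin]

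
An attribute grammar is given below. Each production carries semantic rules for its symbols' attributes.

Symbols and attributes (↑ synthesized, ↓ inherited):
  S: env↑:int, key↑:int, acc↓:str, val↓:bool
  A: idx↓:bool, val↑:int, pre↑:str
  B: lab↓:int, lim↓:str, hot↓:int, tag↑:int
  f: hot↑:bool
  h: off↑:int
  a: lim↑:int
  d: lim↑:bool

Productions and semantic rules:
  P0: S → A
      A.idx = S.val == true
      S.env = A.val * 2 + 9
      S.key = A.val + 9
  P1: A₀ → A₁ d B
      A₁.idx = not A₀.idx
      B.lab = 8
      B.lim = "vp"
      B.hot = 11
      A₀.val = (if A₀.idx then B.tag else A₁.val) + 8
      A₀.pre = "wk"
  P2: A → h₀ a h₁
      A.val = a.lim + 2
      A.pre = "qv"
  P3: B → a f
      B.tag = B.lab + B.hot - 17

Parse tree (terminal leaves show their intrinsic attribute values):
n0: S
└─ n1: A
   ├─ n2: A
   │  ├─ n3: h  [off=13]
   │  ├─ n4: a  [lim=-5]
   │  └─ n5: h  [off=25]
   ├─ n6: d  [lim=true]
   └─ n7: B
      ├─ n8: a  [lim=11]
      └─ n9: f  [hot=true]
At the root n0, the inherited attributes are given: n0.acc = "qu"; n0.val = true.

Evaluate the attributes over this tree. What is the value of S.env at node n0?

1. n0.acc = "qu"  [given at root]
2. n0.val = true  [given at root]
3. n1.idx = true  [S.val == true]
4. n2.idx = false  [not A₀.idx]
5. n3.off = 13  [terminal]
6. n4.lim = -5  [terminal]
7. n5.off = 25  [terminal]
8. n2.val = -3  [a.lim + 2]
9. n2.pre = "qv"  ["qv"]
10. n6.lim = true  [terminal]
11. n7.lab = 8  [8]
12. n7.lim = "vp"  ["vp"]
13. n7.hot = 11  [11]
14. n8.lim = 11  [terminal]
15. n9.hot = true  [terminal]
16. n7.tag = 2  [B.lab + B.hot - 17]
17. n1.val = 10  [(if A₀.idx then B.tag else A₁.val) + 8]
18. n1.pre = "wk"  ["wk"]
19. n0.env = 29  [A.val * 2 + 9]
20. n0.key = 19  [A.val + 9]

29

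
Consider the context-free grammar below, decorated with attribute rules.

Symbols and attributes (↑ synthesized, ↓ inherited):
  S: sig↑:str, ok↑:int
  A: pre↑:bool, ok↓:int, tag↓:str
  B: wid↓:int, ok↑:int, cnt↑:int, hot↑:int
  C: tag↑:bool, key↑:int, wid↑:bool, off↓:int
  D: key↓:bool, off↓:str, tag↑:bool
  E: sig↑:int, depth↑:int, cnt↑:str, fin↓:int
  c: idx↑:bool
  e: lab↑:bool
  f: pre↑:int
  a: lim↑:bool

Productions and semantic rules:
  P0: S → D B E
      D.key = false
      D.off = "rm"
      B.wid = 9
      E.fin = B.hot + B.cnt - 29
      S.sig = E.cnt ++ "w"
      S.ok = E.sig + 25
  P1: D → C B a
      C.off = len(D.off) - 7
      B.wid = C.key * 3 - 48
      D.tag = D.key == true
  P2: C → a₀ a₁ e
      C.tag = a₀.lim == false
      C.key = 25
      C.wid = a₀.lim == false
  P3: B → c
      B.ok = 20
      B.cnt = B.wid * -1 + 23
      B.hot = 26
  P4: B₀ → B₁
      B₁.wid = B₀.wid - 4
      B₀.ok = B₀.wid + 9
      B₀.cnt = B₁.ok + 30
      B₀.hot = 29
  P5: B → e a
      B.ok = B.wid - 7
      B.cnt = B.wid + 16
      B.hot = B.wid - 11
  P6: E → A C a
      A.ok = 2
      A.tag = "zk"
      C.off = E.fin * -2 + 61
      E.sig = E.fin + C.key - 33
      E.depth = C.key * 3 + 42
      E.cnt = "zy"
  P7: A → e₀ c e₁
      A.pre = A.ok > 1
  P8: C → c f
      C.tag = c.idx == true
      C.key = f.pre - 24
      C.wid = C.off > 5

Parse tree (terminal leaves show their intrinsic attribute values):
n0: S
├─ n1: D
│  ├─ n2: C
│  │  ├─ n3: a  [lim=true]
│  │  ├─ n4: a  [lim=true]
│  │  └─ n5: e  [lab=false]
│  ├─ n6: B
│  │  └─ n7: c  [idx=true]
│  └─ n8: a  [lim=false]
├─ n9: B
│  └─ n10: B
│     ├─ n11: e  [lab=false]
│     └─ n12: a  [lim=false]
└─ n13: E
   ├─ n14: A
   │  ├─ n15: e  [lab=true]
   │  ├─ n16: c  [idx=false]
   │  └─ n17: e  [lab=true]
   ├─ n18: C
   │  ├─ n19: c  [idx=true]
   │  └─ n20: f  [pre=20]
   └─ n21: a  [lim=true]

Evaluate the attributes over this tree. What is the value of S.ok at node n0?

1. n1.key = false  [false]
2. n1.off = "rm"  ["rm"]
3. n2.off = -5  [len(D.off) - 7]
4. n3.lim = true  [terminal]
5. n4.lim = true  [terminal]
6. n5.lab = false  [terminal]
7. n2.tag = false  [a₀.lim == false]
8. n2.key = 25  [25]
9. n2.wid = false  [a₀.lim == false]
10. n6.wid = 27  [C.key * 3 - 48]
11. n7.idx = true  [terminal]
12. n6.ok = 20  [20]
13. n6.cnt = -4  [B.wid * -1 + 23]
14. n6.hot = 26  [26]
15. n8.lim = false  [terminal]
16. n1.tag = false  [D.key == true]
17. n9.wid = 9  [9]
18. n10.wid = 5  [B₀.wid - 4]
19. n11.lab = false  [terminal]
20. n12.lim = false  [terminal]
21. n10.ok = -2  [B.wid - 7]
22. n10.cnt = 21  [B.wid + 16]
23. n10.hot = -6  [B.wid - 11]
24. n9.ok = 18  [B₀.wid + 9]
25. n9.cnt = 28  [B₁.ok + 30]
26. n9.hot = 29  [29]
27. n13.fin = 28  [B.hot + B.cnt - 29]
28. n14.ok = 2  [2]
29. n14.tag = "zk"  ["zk"]
30. n15.lab = true  [terminal]
31. n16.idx = false  [terminal]
32. n17.lab = true  [terminal]
33. n14.pre = true  [A.ok > 1]
34. n18.off = 5  [E.fin * -2 + 61]
35. n19.idx = true  [terminal]
36. n20.pre = 20  [terminal]
37. n18.tag = true  [c.idx == true]
38. n18.key = -4  [f.pre - 24]
39. n18.wid = false  [C.off > 5]
40. n21.lim = true  [terminal]
41. n13.sig = -9  [E.fin + C.key - 33]
42. n13.depth = 30  [C.key * 3 + 42]
43. n13.cnt = "zy"  ["zy"]
44. n0.sig = "zyw"  [E.cnt ++ "w"]
45. n0.ok = 16  [E.sig + 25]

16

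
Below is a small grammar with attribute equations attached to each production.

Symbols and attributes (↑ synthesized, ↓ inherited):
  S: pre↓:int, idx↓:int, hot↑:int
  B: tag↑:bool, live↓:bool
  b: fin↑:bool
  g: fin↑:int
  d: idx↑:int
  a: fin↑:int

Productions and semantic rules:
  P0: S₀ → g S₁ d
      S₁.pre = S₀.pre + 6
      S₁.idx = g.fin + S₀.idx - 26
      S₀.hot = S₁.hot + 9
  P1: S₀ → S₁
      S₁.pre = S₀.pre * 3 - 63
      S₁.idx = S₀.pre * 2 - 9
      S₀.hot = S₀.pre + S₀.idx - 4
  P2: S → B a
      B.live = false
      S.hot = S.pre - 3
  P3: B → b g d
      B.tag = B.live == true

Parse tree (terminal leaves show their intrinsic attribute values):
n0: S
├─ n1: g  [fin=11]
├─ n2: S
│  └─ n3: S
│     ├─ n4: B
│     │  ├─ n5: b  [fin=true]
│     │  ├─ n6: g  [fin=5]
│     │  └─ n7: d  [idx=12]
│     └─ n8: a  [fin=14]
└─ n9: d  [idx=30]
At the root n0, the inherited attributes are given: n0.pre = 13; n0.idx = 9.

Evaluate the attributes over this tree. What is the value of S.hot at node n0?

18

1. n0.pre = 13  [given at root]
2. n0.idx = 9  [given at root]
3. n1.fin = 11  [terminal]
4. n2.pre = 19  [S₀.pre + 6]
5. n2.idx = -6  [g.fin + S₀.idx - 26]
6. n3.pre = -6  [S₀.pre * 3 - 63]
7. n3.idx = 29  [S₀.pre * 2 - 9]
8. n4.live = false  [false]
9. n5.fin = true  [terminal]
10. n6.fin = 5  [terminal]
11. n7.idx = 12  [terminal]
12. n4.tag = false  [B.live == true]
13. n8.fin = 14  [terminal]
14. n3.hot = -9  [S.pre - 3]
15. n2.hot = 9  [S₀.pre + S₀.idx - 4]
16. n9.idx = 30  [terminal]
17. n0.hot = 18  [S₁.hot + 9]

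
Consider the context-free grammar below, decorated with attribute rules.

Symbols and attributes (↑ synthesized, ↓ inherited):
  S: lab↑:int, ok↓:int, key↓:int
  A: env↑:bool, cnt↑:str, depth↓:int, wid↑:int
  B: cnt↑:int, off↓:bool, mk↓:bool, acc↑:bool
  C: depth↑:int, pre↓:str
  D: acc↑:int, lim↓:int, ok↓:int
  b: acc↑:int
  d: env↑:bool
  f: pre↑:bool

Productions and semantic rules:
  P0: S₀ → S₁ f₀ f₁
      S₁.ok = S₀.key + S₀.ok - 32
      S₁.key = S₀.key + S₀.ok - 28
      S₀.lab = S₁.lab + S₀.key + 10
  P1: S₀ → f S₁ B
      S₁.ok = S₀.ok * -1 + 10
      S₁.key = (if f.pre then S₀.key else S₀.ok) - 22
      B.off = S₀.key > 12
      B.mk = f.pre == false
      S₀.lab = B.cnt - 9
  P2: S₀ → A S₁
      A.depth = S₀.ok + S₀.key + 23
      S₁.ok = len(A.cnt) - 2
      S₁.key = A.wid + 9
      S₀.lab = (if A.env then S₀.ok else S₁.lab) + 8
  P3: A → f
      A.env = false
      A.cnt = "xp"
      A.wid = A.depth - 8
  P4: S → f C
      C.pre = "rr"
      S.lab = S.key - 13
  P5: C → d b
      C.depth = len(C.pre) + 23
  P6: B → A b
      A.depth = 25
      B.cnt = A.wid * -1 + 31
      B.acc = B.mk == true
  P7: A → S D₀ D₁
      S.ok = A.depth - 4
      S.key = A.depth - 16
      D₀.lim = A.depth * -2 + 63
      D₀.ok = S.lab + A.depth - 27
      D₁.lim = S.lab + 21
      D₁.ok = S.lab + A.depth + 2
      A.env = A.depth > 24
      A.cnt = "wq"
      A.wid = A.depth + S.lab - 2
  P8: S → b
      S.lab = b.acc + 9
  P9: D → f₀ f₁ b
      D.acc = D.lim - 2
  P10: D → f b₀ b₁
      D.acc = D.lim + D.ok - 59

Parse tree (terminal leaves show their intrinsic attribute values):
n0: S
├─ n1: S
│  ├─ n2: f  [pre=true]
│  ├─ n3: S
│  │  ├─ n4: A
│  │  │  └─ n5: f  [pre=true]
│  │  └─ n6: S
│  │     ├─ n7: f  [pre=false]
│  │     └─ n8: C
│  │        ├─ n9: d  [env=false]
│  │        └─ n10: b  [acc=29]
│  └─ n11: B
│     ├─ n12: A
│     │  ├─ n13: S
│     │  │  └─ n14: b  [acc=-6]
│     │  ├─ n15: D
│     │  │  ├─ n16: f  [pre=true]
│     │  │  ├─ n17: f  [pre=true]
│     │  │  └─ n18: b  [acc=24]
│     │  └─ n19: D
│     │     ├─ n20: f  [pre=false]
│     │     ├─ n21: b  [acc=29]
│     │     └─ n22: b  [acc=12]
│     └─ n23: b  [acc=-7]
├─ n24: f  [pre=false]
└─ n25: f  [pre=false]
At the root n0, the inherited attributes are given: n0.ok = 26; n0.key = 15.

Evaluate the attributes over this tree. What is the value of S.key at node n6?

16

1. n0.ok = 26  [given at root]
2. n0.key = 15  [given at root]
3. n1.ok = 9  [S₀.key + S₀.ok - 32]
4. n1.key = 13  [S₀.key + S₀.ok - 28]
5. n2.pre = true  [terminal]
6. n3.ok = 1  [S₀.ok * -1 + 10]
7. n3.key = -9  [(if f.pre then S₀.key else S₀.ok) - 22]
8. n4.depth = 15  [S₀.ok + S₀.key + 23]
9. n5.pre = true  [terminal]
10. n4.env = false  [false]
11. n4.cnt = "xp"  ["xp"]
12. n4.wid = 7  [A.depth - 8]
13. n6.ok = 0  [len(A.cnt) - 2]
14. n6.key = 16  [A.wid + 9]
15. n7.pre = false  [terminal]
16. n8.pre = "rr"  ["rr"]
17. n9.env = false  [terminal]
18. n10.acc = 29  [terminal]
19. n8.depth = 25  [len(C.pre) + 23]
20. n6.lab = 3  [S.key - 13]
21. n3.lab = 11  [(if A.env then S₀.ok else S₁.lab) + 8]
22. n11.off = true  [S₀.key > 12]
23. n11.mk = false  [f.pre == false]
24. n12.depth = 25  [25]
25. n13.ok = 21  [A.depth - 4]
26. n13.key = 9  [A.depth - 16]
27. n14.acc = -6  [terminal]
28. n13.lab = 3  [b.acc + 9]
29. n15.lim = 13  [A.depth * -2 + 63]
30. n15.ok = 1  [S.lab + A.depth - 27]
31. n16.pre = true  [terminal]
32. n17.pre = true  [terminal]
33. n18.acc = 24  [terminal]
34. n15.acc = 11  [D.lim - 2]
35. n19.lim = 24  [S.lab + 21]
36. n19.ok = 30  [S.lab + A.depth + 2]
37. n20.pre = false  [terminal]
38. n21.acc = 29  [terminal]
39. n22.acc = 12  [terminal]
40. n19.acc = -5  [D.lim + D.ok - 59]
41. n12.env = true  [A.depth > 24]
42. n12.cnt = "wq"  ["wq"]
43. n12.wid = 26  [A.depth + S.lab - 2]
44. n23.acc = -7  [terminal]
45. n11.cnt = 5  [A.wid * -1 + 31]
46. n11.acc = false  [B.mk == true]
47. n1.lab = -4  [B.cnt - 9]
48. n24.pre = false  [terminal]
49. n25.pre = false  [terminal]
50. n0.lab = 21  [S₁.lab + S₀.key + 10]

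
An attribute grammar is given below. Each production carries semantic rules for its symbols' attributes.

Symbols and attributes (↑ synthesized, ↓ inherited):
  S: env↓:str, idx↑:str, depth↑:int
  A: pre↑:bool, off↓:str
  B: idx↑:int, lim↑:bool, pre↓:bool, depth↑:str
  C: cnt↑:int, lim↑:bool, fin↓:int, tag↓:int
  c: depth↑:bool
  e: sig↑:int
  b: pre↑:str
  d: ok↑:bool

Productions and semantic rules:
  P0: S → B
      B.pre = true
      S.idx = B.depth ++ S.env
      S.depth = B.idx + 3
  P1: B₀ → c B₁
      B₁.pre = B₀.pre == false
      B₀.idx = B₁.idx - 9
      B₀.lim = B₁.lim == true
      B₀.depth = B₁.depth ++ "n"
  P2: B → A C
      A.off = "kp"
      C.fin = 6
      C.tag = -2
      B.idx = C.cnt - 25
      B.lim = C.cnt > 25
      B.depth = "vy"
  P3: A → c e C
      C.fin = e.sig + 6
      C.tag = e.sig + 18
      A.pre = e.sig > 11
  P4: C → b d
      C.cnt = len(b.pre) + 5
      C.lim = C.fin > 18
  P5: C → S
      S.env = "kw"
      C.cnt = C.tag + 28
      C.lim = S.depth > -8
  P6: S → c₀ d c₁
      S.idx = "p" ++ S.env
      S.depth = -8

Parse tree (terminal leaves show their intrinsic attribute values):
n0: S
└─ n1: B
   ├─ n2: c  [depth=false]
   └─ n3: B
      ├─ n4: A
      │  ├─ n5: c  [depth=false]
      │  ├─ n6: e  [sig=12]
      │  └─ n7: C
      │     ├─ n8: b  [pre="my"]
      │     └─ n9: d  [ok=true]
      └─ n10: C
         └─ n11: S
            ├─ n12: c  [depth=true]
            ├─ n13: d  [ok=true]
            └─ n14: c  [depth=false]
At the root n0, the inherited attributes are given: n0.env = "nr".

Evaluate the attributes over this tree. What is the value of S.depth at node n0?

1. n0.env = "nr"  [given at root]
2. n1.pre = true  [true]
3. n2.depth = false  [terminal]
4. n3.pre = false  [B₀.pre == false]
5. n4.off = "kp"  ["kp"]
6. n5.depth = false  [terminal]
7. n6.sig = 12  [terminal]
8. n7.fin = 18  [e.sig + 6]
9. n7.tag = 30  [e.sig + 18]
10. n8.pre = "my"  [terminal]
11. n9.ok = true  [terminal]
12. n7.cnt = 7  [len(b.pre) + 5]
13. n7.lim = false  [C.fin > 18]
14. n4.pre = true  [e.sig > 11]
15. n10.fin = 6  [6]
16. n10.tag = -2  [-2]
17. n11.env = "kw"  ["kw"]
18. n12.depth = true  [terminal]
19. n13.ok = true  [terminal]
20. n14.depth = false  [terminal]
21. n11.idx = "pkw"  ["p" ++ S.env]
22. n11.depth = -8  [-8]
23. n10.cnt = 26  [C.tag + 28]
24. n10.lim = false  [S.depth > -8]
25. n3.idx = 1  [C.cnt - 25]
26. n3.lim = true  [C.cnt > 25]
27. n3.depth = "vy"  ["vy"]
28. n1.idx = -8  [B₁.idx - 9]
29. n1.lim = true  [B₁.lim == true]
30. n1.depth = "vyn"  [B₁.depth ++ "n"]
31. n0.idx = "vynnr"  [B.depth ++ S.env]
32. n0.depth = -5  [B.idx + 3]

-5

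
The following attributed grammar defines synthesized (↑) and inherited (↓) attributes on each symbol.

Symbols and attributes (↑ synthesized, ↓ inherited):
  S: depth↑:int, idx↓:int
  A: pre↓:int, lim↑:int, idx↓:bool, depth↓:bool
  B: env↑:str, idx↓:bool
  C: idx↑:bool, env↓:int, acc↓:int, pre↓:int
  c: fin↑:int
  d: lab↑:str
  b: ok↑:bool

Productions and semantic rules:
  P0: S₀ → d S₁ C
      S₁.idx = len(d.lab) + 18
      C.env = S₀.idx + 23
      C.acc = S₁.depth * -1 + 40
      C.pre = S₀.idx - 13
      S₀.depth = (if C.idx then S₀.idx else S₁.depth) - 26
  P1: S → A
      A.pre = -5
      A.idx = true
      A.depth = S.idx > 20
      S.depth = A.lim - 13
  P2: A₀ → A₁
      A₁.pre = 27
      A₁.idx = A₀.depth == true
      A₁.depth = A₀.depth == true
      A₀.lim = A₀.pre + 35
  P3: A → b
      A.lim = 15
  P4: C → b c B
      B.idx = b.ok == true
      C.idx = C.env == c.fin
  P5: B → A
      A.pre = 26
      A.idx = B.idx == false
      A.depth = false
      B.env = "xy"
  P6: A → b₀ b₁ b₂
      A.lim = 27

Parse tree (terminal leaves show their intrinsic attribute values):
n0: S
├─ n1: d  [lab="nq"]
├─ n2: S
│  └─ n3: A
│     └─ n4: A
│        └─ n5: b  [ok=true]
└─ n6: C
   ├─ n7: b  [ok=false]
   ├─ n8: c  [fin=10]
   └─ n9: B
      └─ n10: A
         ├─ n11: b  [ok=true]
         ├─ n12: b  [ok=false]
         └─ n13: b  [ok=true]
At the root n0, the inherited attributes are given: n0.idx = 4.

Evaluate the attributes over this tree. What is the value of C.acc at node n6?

1. n0.idx = 4  [given at root]
2. n1.lab = "nq"  [terminal]
3. n2.idx = 20  [len(d.lab) + 18]
4. n3.pre = -5  [-5]
5. n3.idx = true  [true]
6. n3.depth = false  [S.idx > 20]
7. n4.pre = 27  [27]
8. n4.idx = false  [A₀.depth == true]
9. n4.depth = false  [A₀.depth == true]
10. n5.ok = true  [terminal]
11. n4.lim = 15  [15]
12. n3.lim = 30  [A₀.pre + 35]
13. n2.depth = 17  [A.lim - 13]
14. n6.env = 27  [S₀.idx + 23]
15. n6.acc = 23  [S₁.depth * -1 + 40]
16. n6.pre = -9  [S₀.idx - 13]
17. n7.ok = false  [terminal]
18. n8.fin = 10  [terminal]
19. n9.idx = false  [b.ok == true]
20. n10.pre = 26  [26]
21. n10.idx = true  [B.idx == false]
22. n10.depth = false  [false]
23. n11.ok = true  [terminal]
24. n12.ok = false  [terminal]
25. n13.ok = true  [terminal]
26. n10.lim = 27  [27]
27. n9.env = "xy"  ["xy"]
28. n6.idx = false  [C.env == c.fin]
29. n0.depth = -9  [(if C.idx then S₀.idx else S₁.depth) - 26]

23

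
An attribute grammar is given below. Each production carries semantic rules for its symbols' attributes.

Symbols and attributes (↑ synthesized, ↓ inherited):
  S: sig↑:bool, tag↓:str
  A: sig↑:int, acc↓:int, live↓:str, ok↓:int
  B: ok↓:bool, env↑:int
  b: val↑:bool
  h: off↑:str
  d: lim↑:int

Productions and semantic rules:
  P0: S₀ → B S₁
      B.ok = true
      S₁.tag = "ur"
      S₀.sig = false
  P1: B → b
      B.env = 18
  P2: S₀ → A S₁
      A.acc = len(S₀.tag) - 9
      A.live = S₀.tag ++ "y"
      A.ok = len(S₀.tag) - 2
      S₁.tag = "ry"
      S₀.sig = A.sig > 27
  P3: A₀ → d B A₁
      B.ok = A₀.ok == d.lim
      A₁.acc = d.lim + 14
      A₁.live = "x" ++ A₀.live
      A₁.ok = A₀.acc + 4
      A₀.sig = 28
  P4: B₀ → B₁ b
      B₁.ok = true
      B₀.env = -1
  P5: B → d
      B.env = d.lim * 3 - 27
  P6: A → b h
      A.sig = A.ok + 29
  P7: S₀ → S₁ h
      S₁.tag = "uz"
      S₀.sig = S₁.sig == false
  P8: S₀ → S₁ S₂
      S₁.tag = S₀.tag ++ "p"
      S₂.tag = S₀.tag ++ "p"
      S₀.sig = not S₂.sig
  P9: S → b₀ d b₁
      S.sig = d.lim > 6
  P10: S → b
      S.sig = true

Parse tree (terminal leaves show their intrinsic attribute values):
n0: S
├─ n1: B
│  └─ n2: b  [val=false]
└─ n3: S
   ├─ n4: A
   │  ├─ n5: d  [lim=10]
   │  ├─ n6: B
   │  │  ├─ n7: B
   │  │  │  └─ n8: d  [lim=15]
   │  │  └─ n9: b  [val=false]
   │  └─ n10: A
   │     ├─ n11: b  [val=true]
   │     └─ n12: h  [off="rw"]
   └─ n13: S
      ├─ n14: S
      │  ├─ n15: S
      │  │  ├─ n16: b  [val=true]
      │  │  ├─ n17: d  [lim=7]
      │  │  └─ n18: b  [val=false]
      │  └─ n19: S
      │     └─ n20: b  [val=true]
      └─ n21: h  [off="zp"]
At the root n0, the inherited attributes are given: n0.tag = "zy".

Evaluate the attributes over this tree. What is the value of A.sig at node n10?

1. n0.tag = "zy"  [given at root]
2. n1.ok = true  [true]
3. n2.val = false  [terminal]
4. n1.env = 18  [18]
5. n3.tag = "ur"  ["ur"]
6. n4.acc = -7  [len(S₀.tag) - 9]
7. n4.live = "ury"  [S₀.tag ++ "y"]
8. n4.ok = 0  [len(S₀.tag) - 2]
9. n5.lim = 10  [terminal]
10. n6.ok = false  [A₀.ok == d.lim]
11. n7.ok = true  [true]
12. n8.lim = 15  [terminal]
13. n7.env = 18  [d.lim * 3 - 27]
14. n9.val = false  [terminal]
15. n6.env = -1  [-1]
16. n10.acc = 24  [d.lim + 14]
17. n10.live = "xury"  ["x" ++ A₀.live]
18. n10.ok = -3  [A₀.acc + 4]
19. n11.val = true  [terminal]
20. n12.off = "rw"  [terminal]
21. n10.sig = 26  [A.ok + 29]
22. n4.sig = 28  [28]
23. n13.tag = "ry"  ["ry"]
24. n14.tag = "uz"  ["uz"]
25. n15.tag = "uzp"  [S₀.tag ++ "p"]
26. n16.val = true  [terminal]
27. n17.lim = 7  [terminal]
28. n18.val = false  [terminal]
29. n15.sig = true  [d.lim > 6]
30. n19.tag = "uzp"  [S₀.tag ++ "p"]
31. n20.val = true  [terminal]
32. n19.sig = true  [true]
33. n14.sig = false  [not S₂.sig]
34. n21.off = "zp"  [terminal]
35. n13.sig = true  [S₁.sig == false]
36. n3.sig = true  [A.sig > 27]
37. n0.sig = false  [false]

26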